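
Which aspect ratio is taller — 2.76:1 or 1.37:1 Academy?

2.76 and 1.37; 2.76 > 1.37. The smaller width-to-height ratio is the taller frame.

1.37:1 Academy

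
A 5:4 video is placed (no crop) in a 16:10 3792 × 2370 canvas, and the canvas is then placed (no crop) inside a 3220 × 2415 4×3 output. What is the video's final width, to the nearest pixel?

Inside the 3792×2370 canvas the video is height-limited at 2962.50 × 2370.00.
Second fit — the 16:10 canvas into 3220×2415 spans the width: 3220.00 × 2012.50 (×0.8492 from 3792×2370).
So the video's width is 2962.50 × 0.8492 ≈ 2515.62.

2516 px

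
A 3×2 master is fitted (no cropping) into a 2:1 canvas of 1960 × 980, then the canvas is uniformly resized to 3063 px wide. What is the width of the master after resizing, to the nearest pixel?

2297 px

In the 1960×980 frame the master fills the height: width = 980 × 3/2 ≈ 1470.00 px.
Scaling 1960 → 3063 is ×1.5628, so the width becomes 1470.00 × 1.5628 ≈ 2297.25 px.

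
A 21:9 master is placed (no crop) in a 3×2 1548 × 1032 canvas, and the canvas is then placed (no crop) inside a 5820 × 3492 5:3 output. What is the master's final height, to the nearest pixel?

21:9 in 1548×1032: fills the width, so the master is 1548.00 × 663.43.
3×2 in 5820×3492: fills the height, so the intermediate becomes 5238.00 × 3492.00 — a scale of ×3.3837.
The master scales with it: height 663.43 × 3.3837 ≈ 2244.86.

2245 px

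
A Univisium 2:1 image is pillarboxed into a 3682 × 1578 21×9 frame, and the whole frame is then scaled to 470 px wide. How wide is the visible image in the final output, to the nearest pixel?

403 px

At 3682×1578 the image is height-limited, so width = 1578 × 2/1 ≈ 3156.00 px.
Scaling 3682 → 470 is ×0.1276, so the width becomes 3156.00 × 0.1276 ≈ 402.86 px.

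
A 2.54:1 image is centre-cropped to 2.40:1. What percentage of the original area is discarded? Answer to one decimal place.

The height stays; only width is cut (since 2.40:1 is narrower than 2.54:1).
Fraction kept = (2.400)/(2.540) ≈ 94.49%, so 5.51% is lost.

5.5%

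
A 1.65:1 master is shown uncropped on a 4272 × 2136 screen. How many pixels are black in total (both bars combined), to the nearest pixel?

1.65:1 (1.650) < Univisium 2:1 (2.000), so the master fills the height.
That makes the image 3524.4000 px wide (2136 × 1.650).
4272 − 3524.4000 = 747.6000 px of bars.
Bar area = 747.6000 × 2136 ≈ 1596874 px.

1596874 pixels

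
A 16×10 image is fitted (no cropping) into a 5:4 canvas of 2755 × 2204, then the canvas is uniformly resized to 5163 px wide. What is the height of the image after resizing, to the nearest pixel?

In the 2755×2204 frame the image fills the width: height = 2755 × 10/16 ≈ 1721.88 px.
The frame scales by 5163/2755 = 1.8740; 1721.88 × 1.8740 ≈ 3226.88 px.

3227 px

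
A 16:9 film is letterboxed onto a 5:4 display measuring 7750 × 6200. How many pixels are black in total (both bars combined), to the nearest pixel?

14264844 pixels

16:9 (1.778) > 5:4 (1.250), so the film fills the width.
That makes the image 4359.3750 px tall (7750 × 9/16).
Black = 6200 − 4359.3750 = 1840.6250 px.
Bar area = 1840.6250 × 7750 ≈ 14264844 px.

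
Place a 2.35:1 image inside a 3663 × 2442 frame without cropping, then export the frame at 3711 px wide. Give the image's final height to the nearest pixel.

1579 px

At 3663×2442 the image is width-limited, so height = 3663 / 2.350 ≈ 1558.72 px.
The frame scales by 3711/3663 = 1.0131; 1558.72 × 1.0131 ≈ 1579.15 px.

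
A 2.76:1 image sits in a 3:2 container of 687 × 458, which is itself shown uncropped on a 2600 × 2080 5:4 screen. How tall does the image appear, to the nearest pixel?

942 px

Inside the 687×458 canvas the image is width-limited at 687.00 × 248.91.
3:2 in 2600×2080: fills the width, so the intermediate becomes 2600.00 × 1733.33 — a scale of ×3.7846.
The image scales with it: height 248.91 × 3.7846 ≈ 942.03.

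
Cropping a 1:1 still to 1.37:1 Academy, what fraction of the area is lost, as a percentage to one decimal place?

27.0%

1.37:1 Academy is wider than 1:1, so the crop keeps the full width and trims the height.
Area ratio = (1.000)/(1.370) = 72.99%; the remaining 27.01% is cropped out.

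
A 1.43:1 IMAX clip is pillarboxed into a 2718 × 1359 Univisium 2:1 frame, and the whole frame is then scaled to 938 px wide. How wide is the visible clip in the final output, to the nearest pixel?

In the 2718×1359 frame the clip fills the height: width = 1359 × 1.430 ≈ 1943.37 px.
Resizing to 938 px wide multiplies everything by 0.3451: 1943.37 → 670.67 px.

671 px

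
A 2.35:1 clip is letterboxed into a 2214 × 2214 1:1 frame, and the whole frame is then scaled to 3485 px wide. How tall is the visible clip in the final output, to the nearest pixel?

Fitted into 2214×2214, the clip spans the width; its height is 2214 / 2.350 ≈ 942.13 px.
The frame scales by 3485/2214 = 1.5741; 942.13 × 1.5741 ≈ 1482.98 px.

1483 px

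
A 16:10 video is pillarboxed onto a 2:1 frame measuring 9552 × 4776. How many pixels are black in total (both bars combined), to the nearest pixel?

16:10 is narrower than 2:1, so it spans the full height.
The video is 4776 × 16/10 ≈ 7641.6000 px wide.
Black = 9552 − 7641.6000 = 1910.4000 px.
Across the 4776-px span: 1910.4000 × 4776 ≈ 9124070 px.

9124070 pixels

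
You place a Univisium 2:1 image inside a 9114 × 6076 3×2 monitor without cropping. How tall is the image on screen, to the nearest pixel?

Univisium 2:1 is wider than 3×2, so it spans the full width.
That makes the image 4557.00 px tall (9114 × 1/2).

4557 px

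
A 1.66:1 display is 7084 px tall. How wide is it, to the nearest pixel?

11759 px

Width = 7084 × 1.660 = 11759.44.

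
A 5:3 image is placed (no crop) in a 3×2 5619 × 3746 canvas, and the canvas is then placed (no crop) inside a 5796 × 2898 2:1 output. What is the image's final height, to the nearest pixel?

2608 px

5:3 in 5619×3746: fills the width, so the image is 5619.00 × 3371.40.
Second fit — the 3×2 canvas into 5796×2898 spans the height: 4347.00 × 2898.00 (×0.7736 from 5619×3746).
Applying the same ×0.7736: 3371.40 → 2608.20.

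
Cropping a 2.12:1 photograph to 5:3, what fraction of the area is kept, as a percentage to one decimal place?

The height stays; only width is cut (since 5:3 is narrower than 2.12:1).
(1.667)/(2.120) ≈ 0.786 of the area survives.

78.6%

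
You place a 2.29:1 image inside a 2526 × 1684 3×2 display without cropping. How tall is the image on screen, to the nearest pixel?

Since 2.290 > 1.500, the image is width-limited.
That makes the image 1103.06 px tall (2526 / 2.290).

1103 px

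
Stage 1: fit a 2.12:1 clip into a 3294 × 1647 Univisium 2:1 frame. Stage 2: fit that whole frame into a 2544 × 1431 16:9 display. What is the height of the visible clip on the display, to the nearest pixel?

First fit — 2.12:1 into 3294×1647 spans the width: 3294.00 × 1553.77.
The Univisium 2:1 canvas is width-limited in 2544×1431, giving 2544.00 × 1272.00; scale factor 0.7723.
The clip scales with it: height 1553.77 × 0.7723 ≈ 1200.00.

1200 px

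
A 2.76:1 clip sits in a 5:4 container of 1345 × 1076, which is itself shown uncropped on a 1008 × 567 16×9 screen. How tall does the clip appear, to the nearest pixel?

257 px

2.76:1 in 1345×1076: fills the width, so the clip is 1345.00 × 487.32.
Second fit — the 5:4 canvas into 1008×567 spans the height: 708.75 × 567.00 (×0.5270 from 1345×1076).
Applying the same ×0.5270: 487.32 → 256.79.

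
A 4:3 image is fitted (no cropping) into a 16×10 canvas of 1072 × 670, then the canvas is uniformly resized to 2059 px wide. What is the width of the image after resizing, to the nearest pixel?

In the 1072×670 frame the image fills the height: width = 670 × 4/3 ≈ 893.33 px.
The frame scales by 2059/1072 = 1.9207; 893.33 × 1.9207 ≈ 1715.83 px.

1716 px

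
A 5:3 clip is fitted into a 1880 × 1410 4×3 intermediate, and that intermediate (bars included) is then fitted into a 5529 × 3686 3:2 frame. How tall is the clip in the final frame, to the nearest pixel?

First fit — 5:3 into 1880×1410 spans the width: 1880.00 × 1128.00.
4×3 in 5529×3686: fills the height, so the intermediate becomes 4914.67 × 3686.00 — a scale of ×2.6142.
The clip scales with it: height 1128.00 × 2.6142 ≈ 2948.80.

2949 px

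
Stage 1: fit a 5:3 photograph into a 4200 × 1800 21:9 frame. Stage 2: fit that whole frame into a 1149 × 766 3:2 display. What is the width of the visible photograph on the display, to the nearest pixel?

821 px

5:3 in 4200×1800: fills the height, so the photograph is 3000.00 × 1800.00.
21:9 in 1149×766: fills the width, so the intermediate becomes 1149.00 × 492.43 — a scale of ×0.2736.
So the photograph's width is 3000.00 × 0.2736 ≈ 820.71.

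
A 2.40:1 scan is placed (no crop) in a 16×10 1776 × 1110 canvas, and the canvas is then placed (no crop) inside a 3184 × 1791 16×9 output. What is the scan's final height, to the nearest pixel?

Inside the 1776×1110 canvas the scan is width-limited at 1776.00 × 740.00.
16×10 in 3184×1791: fills the height, so the intermediate becomes 2865.60 × 1791.00 — a scale of ×1.6135.
So the scan's height is 740.00 × 1.6135 ≈ 1194.00.

1194 px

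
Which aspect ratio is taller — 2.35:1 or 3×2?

2.35 and 3×2 = 1.5; 2.35 > 1.5. The smaller width-to-height ratio is the taller frame.

3×2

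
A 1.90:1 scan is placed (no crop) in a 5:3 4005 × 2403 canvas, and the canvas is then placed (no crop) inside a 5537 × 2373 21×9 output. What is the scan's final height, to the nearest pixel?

2082 px

First fit — 1.90:1 into 4005×2403 spans the width: 4005.00 × 2107.89.
The 5:3 canvas is height-limited in 5537×2373, giving 3955.00 × 2373.00; scale factor 0.9875.
So the scan's height is 2107.89 × 0.9875 ≈ 2081.58.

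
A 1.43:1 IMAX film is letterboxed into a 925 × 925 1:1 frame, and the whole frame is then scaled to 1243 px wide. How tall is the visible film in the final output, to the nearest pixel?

869 px

Fitted into 925×925, the film spans the width; its height is 925 / 1.430 ≈ 646.85 px.
Scaling 925 → 1243 is ×1.3438, so the height becomes 646.85 × 1.3438 ≈ 869.23 px.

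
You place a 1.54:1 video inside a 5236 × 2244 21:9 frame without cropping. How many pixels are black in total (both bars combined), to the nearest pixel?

3994859 pixels

1.54:1 (1.540) < 21:9 (2.333), so the video fills the height.
Content width = 2244 × 1.540 ≈ 3455.7600 px.
5236 − 3455.7600 = 1780.2400 px of bars.
Bar area = 1780.2400 × 2244 ≈ 3994859 px.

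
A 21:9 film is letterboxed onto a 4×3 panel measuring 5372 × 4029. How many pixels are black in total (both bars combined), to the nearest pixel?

9275909 pixels

21:9 is wider than 4×3, so it spans the full width.
Content height = 5372 × 9/21 ≈ 2302.2857 px.
Leftover height: 4029 − 2302.2857 = 1726.7143 px.
Bar area = 1726.7143 × 5372 ≈ 9275909 px.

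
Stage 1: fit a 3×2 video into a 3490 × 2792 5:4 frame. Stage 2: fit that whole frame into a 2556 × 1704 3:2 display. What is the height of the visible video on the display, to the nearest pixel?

3×2 in 3490×2792: fills the width, so the video is 3490.00 × 2326.67.
Second fit — the 5:4 canvas into 2556×1704 spans the height: 2130.00 × 1704.00 (×0.6103 from 3490×2792).
The video scales with it: height 2326.67 × 0.6103 ≈ 1420.00.

1420 px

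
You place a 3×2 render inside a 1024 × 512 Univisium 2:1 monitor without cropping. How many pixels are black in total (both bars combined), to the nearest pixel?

131072 pixels

3×2 (1.500) < Univisium 2:1 (2.000), so the render fills the height.
That makes the image 768.0000 px wide (512 × 3/2).
1024 − 768.0000 = 256.0000 px of bars.
Across the 512-px span: 256.0000 × 512 ≈ 131072 px.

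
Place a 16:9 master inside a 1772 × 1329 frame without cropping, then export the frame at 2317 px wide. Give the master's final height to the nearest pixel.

At 1772×1329 the master is width-limited, so height = 1772 × 9/16 ≈ 996.75 px.
Resizing to 2317 px wide multiplies everything by 1.3076: 996.75 → 1303.31 px.

1303 px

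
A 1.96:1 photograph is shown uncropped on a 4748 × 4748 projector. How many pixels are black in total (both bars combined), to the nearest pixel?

1.96:1 (1.960) > square (1.000), so the photograph fills the width.
Content height = 4748 / 1.960 ≈ 2422.4490 px.
Black = 4748 − 2422.4490 = 2325.5510 px.
That's 2325.5510 × 4748 ≈ 11041716 black pixels.

11041716 pixels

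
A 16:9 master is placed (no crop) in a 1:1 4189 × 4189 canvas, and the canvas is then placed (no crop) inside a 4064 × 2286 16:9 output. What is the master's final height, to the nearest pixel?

1286 px

First fit — 16:9 into 4189×4189 spans the width: 4189.00 × 2356.31.
The 1:1 canvas is height-limited in 4064×2286, giving 2286.00 × 2286.00; scale factor 0.5457.
The master scales with it: height 2356.31 × 0.5457 ≈ 1285.88.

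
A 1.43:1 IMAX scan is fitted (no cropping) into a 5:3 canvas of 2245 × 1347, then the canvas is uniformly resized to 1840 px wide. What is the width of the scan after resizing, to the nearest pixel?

At 2245×1347 the scan is height-limited, so width = 1347 × 1.430 ≈ 1926.21 px.
Resizing to 1840 px wide multiplies everything by 0.8196: 1926.21 → 1578.72 px.

1579 px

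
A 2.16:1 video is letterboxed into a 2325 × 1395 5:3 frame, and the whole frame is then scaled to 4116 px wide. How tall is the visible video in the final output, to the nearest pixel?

1906 px

At 2325×1395 the video is width-limited, so height = 2325 / 2.160 ≈ 1076.39 px.
Scaling 2325 → 4116 is ×1.7703, so the height becomes 1076.39 × 1.7703 ≈ 1905.56 px.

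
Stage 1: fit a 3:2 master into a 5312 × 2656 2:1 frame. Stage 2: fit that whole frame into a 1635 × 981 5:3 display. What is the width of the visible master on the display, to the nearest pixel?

First fit — 3:2 into 5312×2656 spans the height: 3984.00 × 2656.00.
The 2:1 canvas is width-limited in 1635×981, giving 1635.00 × 817.50; scale factor 0.3078.
So the master's width is 3984.00 × 0.3078 ≈ 1226.25.

1226 px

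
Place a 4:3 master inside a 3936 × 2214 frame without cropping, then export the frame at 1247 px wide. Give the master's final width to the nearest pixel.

At 3936×2214 the master is height-limited, so width = 2214 × 4/3 ≈ 2952.00 px.
Resizing to 1247 px wide multiplies everything by 0.3168: 2952.00 → 935.25 px.

935 px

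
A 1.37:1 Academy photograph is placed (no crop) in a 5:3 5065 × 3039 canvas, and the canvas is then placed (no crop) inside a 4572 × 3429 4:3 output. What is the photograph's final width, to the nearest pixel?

Inside the 5065×3039 canvas the photograph is height-limited at 4163.43 × 3039.00.
The 5:3 canvas is width-limited in 4572×3429, giving 4572.00 × 2743.20; scale factor 0.9027.
Applying the same ×0.9027: 4163.43 → 3758.18.

3758 px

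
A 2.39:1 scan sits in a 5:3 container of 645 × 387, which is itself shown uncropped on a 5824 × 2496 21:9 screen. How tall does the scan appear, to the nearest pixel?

1741 px

First fit — 2.39:1 into 645×387 spans the width: 645.00 × 269.87.
5:3 in 5824×2496: fills the height, so the intermediate becomes 4160.00 × 2496.00 — a scale of ×6.4496.
The scan scales with it: height 269.87 × 6.4496 ≈ 1740.59.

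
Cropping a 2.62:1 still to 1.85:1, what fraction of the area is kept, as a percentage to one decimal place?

The height stays; only width is cut (since 1.85:1 is narrower than 2.62:1).
(1.850)/(2.620) ≈ 0.706 of the area survives.

70.6%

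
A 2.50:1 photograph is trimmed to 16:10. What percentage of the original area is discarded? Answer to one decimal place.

36.0%

16:10 is narrower than 2.50:1, so the crop keeps the full height and trims the width.
Area ratio = (1.600)/(2.500) = 64.00%; the remaining 36.00% is cropped out.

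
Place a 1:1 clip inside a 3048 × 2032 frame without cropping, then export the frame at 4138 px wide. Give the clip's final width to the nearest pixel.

2759 px

At 3048×2032 the clip is height-limited, so width = 2032 × 1/1 ≈ 2032.00 px.
Resizing to 4138 px wide multiplies everything by 1.3576: 2032.00 → 2758.67 px.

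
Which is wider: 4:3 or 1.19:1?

4:3 = 1.333 and 1.19; 1.333 > 1.19.

4:3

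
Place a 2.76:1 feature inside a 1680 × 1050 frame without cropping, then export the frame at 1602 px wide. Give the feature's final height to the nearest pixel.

Fitted into 1680×1050, the feature spans the width; its height is 1680 / 2.760 ≈ 608.70 px.
The frame scales by 1602/1680 = 0.9536; 608.70 × 0.9536 ≈ 580.43 px.

580 px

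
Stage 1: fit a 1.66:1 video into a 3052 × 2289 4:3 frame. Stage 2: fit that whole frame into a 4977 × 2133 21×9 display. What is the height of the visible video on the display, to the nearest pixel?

1713 px

Inside the 3052×2289 canvas the video is width-limited at 3052.00 × 1838.55.
4:3 in 4977×2133: fills the height, so the intermediate becomes 2844.00 × 2133.00 — a scale of ×0.9318.
So the video's height is 1838.55 × 0.9318 ≈ 1713.25.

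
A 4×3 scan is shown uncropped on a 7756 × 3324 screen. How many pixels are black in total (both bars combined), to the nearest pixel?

Since 1.333 < 2.333, the scan is height-limited.
The scan is 3324 × 4/3 ≈ 4432.0000 px wide.
7756 − 4432.0000 = 3324.0000 px of bars.
Bar area = 3324.0000 × 3324 ≈ 11048976 px.

11048976 pixels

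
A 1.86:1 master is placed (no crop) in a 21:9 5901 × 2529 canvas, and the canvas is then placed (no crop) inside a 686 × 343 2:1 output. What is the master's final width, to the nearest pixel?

547 px

First fit — 1.86:1 into 5901×2529 spans the height: 4703.94 × 2529.00.
Second fit — the 21:9 canvas into 686×343 spans the width: 686.00 × 294.00 (×0.1163 from 5901×2529).
Applying the same ×0.1163: 4703.94 → 546.84.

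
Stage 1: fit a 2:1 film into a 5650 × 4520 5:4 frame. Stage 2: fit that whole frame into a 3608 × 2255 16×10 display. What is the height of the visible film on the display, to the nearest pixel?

First fit — 2:1 into 5650×4520 spans the width: 5650.00 × 2825.00.
5:4 in 3608×2255: fills the height, so the intermediate becomes 2818.75 × 2255.00 — a scale of ×0.4989.
So the film's height is 2825.00 × 0.4989 ≈ 1409.38.

1409 px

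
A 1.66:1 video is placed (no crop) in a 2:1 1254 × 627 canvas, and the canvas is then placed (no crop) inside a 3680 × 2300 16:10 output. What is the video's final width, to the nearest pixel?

Inside the 1254×627 canvas the video is height-limited at 1040.82 × 627.00.
The 2:1 canvas is width-limited in 3680×2300, giving 3680.00 × 1840.00; scale factor 2.9346.
The video scales with it: width 1040.82 × 2.9346 ≈ 3054.40.

3054 px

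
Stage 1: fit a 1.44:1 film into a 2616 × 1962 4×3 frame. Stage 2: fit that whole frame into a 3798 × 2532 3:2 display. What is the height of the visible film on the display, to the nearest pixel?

2344 px

1.44:1 in 2616×1962: fills the width, so the film is 2616.00 × 1816.67.
4×3 in 3798×2532: fills the height, so the intermediate becomes 3376.00 × 2532.00 — a scale of ×1.2905.
The film scales with it: height 1816.67 × 1.2905 ≈ 2344.44.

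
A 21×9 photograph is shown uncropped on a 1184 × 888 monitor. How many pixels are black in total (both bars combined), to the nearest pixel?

450597 pixels

21×9 is wider than 4×3, so it spans the full width.
That makes the image 507.4286 px tall (1184 × 9/21).
Black = 888 − 507.4286 = 380.5714 px.
Bar area = 380.5714 × 1184 ≈ 450597 px.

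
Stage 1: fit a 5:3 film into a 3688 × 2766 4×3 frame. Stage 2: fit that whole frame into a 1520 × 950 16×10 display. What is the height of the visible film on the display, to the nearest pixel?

5:3 in 3688×2766: fills the width, so the film is 3688.00 × 2212.80.
Second fit — the 4×3 canvas into 1520×950 spans the height: 1266.67 × 950.00 (×0.3435 from 3688×2766).
So the film's height is 2212.80 × 0.3435 ≈ 760.00.

760 px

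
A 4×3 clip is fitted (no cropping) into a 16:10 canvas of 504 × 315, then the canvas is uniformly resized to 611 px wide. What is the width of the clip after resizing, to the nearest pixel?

In the 504×315 frame the clip fills the height: width = 315 × 4/3 ≈ 420.00 px.
Scaling 504 → 611 is ×1.2123, so the width becomes 420.00 × 1.2123 ≈ 509.17 px.

509 px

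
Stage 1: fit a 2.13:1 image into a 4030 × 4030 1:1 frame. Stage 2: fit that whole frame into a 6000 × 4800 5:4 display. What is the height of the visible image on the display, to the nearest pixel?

First fit — 2.13:1 into 4030×4030 spans the width: 4030.00 × 1892.02.
The 1:1 canvas is height-limited in 6000×4800, giving 4800.00 × 4800.00; scale factor 1.1911.
So the image's height is 1892.02 × 1.1911 ≈ 2253.52.

2254 px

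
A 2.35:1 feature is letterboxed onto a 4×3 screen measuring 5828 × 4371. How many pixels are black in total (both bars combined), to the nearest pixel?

Since 2.350 > 1.333, the feature is width-limited.
The feature is 5828 / 2.350 ≈ 2480.0000 px tall.
4371 − 2480.0000 = 1891.0000 px of bars.
That's 1891.0000 × 5828 ≈ 11020748 black pixels.

11020748 pixels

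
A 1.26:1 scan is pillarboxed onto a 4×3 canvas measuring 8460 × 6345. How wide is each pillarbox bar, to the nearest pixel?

1.26:1 (1.260) < 4×3 (1.333), so the scan fills the height.
That makes the image 7994.70 px wide (6345 × 1.260).
Leftover width: 8460 − 7994.70 = 465.30 px → 232.65 each side.

233 px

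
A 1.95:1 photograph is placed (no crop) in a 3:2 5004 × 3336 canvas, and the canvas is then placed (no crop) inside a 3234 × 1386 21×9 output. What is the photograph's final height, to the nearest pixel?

1066 px

First fit — 1.95:1 into 5004×3336 spans the width: 5004.00 × 2566.15.
3:2 in 3234×1386: fills the height, so the intermediate becomes 2079.00 × 1386.00 — a scale of ×0.4155.
Applying the same ×0.4155: 2566.15 → 1066.15.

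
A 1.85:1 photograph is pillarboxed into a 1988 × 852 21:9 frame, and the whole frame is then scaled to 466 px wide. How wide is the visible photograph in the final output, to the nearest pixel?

At 1988×852 the photograph is height-limited, so width = 852 × 1.850 ≈ 1576.20 px.
The frame scales by 466/1988 = 0.2344; 1576.20 × 0.2344 ≈ 369.47 px.

369 px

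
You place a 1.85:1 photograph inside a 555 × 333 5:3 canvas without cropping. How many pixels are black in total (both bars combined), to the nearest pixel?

Since 1.850 > 1.667, the photograph is width-limited.
Content height = 555 / 1.850 ≈ 300.0000 px.
Leftover height: 333 − 300.0000 = 33.0000 px.
That's 33.0000 × 555 ≈ 18315 black pixels.

18315 pixels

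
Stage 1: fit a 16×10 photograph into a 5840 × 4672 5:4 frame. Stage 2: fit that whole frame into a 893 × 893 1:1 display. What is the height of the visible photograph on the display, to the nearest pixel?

558 px

First fit — 16×10 into 5840×4672 spans the width: 5840.00 × 3650.00.
5:4 in 893×893: fills the width, so the intermediate becomes 893.00 × 714.40 — a scale of ×0.1529.
The photograph scales with it: height 3650.00 × 0.1529 ≈ 558.12.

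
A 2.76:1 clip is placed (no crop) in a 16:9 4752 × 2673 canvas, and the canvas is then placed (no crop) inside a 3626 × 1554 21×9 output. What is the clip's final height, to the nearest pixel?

1001 px

Inside the 4752×2673 canvas the clip is width-limited at 4752.00 × 1721.74.
The 16:9 canvas is height-limited in 3626×1554, giving 2762.67 × 1554.00; scale factor 0.5814.
So the clip's height is 1721.74 × 0.5814 ≈ 1000.97.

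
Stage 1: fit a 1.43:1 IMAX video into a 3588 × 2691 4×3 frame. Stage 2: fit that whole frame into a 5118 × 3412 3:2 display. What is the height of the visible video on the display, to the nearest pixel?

First fit — 1.43:1 IMAX into 3588×2691 spans the width: 3588.00 × 2509.09.
Second fit — the 4×3 canvas into 5118×3412 spans the height: 4549.33 × 3412.00 (×1.2679 from 3588×2691).
The video scales with it: height 2509.09 × 1.2679 ≈ 3181.35.

3181 px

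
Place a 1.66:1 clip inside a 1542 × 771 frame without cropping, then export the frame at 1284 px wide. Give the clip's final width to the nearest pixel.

1066 px

Fitted into 1542×771, the clip spans the height; its width is 771 × 1.660 ≈ 1279.86 px.
The frame scales by 1284/1542 = 0.8327; 1279.86 × 0.8327 ≈ 1065.72 px.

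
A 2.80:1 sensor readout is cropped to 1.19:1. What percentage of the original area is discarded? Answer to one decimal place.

57.5%

1.19:1 is narrower than 2.80:1, so the crop keeps the full height and trims the width.
Fraction kept = (1.190)/(2.800) ≈ 42.50%, so 57.50% is lost.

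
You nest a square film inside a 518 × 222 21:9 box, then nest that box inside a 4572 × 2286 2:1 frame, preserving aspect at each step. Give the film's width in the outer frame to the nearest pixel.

Inside the 518×222 canvas the film is height-limited at 222.00 × 222.00.
Second fit — the 21:9 canvas into 4572×2286 spans the width: 4572.00 × 1959.43 (×8.8263 from 518×222).
So the film's width is 222.00 × 8.8263 ≈ 1959.43.

1959 px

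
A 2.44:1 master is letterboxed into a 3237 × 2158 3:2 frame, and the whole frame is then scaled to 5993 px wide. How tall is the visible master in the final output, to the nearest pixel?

At 3237×2158 the master is width-limited, so height = 3237 / 2.440 ≈ 1326.64 px.
The frame scales by 5993/3237 = 1.8514; 1326.64 × 1.8514 ≈ 2456.15 px.

2456 px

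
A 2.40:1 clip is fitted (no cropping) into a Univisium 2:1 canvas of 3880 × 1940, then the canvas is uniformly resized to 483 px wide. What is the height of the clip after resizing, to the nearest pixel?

201 px

Fitted into 3880×1940, the clip spans the width; its height is 3880 / 2.400 ≈ 1616.67 px.
Resizing to 483 px wide multiplies everything by 0.1245: 1616.67 → 201.25 px.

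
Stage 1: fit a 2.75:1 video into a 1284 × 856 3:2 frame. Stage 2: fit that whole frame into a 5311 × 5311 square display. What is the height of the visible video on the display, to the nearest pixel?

1931 px

2.75:1 in 1284×856: fills the width, so the video is 1284.00 × 466.91.
The 3:2 canvas is width-limited in 5311×5311, giving 5311.00 × 3540.67; scale factor 4.1363.
So the video's height is 466.91 × 4.1363 ≈ 1931.27.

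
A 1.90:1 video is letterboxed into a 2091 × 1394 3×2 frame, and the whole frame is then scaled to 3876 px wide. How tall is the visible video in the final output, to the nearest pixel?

At 2091×1394 the video is width-limited, so height = 2091 / 1.900 ≈ 1100.53 px.
Resizing to 3876 px wide multiplies everything by 1.8537: 1100.53 → 2040.00 px.

2040 px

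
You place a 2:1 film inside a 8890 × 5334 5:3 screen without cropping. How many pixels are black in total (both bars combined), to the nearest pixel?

7903210 pixels

Since 2.000 > 1.667, the film is width-limited.
That makes the image 4445.0000 px tall (8890 × 1/2).
Leftover height: 5334 − 4445.0000 = 889.0000 px.
Bar area = 889.0000 × 8890 ≈ 7903210 px.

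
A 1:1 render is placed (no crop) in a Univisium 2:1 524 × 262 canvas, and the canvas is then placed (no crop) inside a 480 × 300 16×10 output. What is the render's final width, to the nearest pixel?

240 px

First fit — 1:1 into 524×262 spans the height: 262.00 × 262.00.
The Univisium 2:1 canvas is width-limited in 480×300, giving 480.00 × 240.00; scale factor 0.9160.
So the render's width is 262.00 × 0.9160 ≈ 240.00.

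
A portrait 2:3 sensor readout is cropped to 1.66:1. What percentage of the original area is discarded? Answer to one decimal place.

59.8%

The width stays; only height is cut (since 1.66:1 is wider than portrait 2:3).
(0.667)/(1.660) ≈ 0.402 of the area survives, leaving 59.84% discarded.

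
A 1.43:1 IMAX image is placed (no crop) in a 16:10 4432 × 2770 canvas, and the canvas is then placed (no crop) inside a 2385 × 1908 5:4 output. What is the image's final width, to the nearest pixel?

2132 px

First fit — 1.43:1 IMAX into 4432×2770 spans the height: 3961.10 × 2770.00.
Second fit — the 16:10 canvas into 2385×1908 spans the width: 2385.00 × 1490.62 (×0.5381 from 4432×2770).
So the image's width is 3961.10 × 0.5381 ≈ 2131.59.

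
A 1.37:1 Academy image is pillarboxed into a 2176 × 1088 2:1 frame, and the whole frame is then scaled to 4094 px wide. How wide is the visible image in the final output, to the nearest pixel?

Fitted into 2176×1088, the image spans the height; its width is 1088 × 1.370 ≈ 1490.56 px.
Resizing to 4094 px wide multiplies everything by 1.8814: 1490.56 → 2804.39 px.

2804 px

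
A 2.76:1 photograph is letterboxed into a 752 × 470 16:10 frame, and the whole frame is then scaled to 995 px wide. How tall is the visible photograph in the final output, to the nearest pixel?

Fitted into 752×470, the photograph spans the width; its height is 752 / 2.760 ≈ 272.46 px.
Resizing to 995 px wide multiplies everything by 1.3231: 272.46 → 360.51 px.

361 px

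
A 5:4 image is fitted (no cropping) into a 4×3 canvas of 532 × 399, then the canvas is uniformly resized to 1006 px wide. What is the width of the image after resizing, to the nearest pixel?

943 px

In the 532×399 frame the image fills the height: width = 399 × 5/4 ≈ 498.75 px.
Resizing to 1006 px wide multiplies everything by 1.8910: 498.75 → 943.12 px.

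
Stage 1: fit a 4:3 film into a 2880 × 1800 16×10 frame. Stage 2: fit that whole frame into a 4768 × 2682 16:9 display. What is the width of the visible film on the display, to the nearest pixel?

3576 px

First fit — 4:3 into 2880×1800 spans the height: 2400.00 × 1800.00.
16×10 in 4768×2682: fills the height, so the intermediate becomes 4291.20 × 2682.00 — a scale of ×1.4900.
The film scales with it: width 2400.00 × 1.4900 ≈ 3576.00.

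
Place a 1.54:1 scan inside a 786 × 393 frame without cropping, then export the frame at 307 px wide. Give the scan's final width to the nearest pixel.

Fitted into 786×393, the scan spans the height; its width is 393 × 1.540 ≈ 605.22 px.
The frame scales by 307/786 = 0.3906; 605.22 × 0.3906 ≈ 236.39 px.

236 px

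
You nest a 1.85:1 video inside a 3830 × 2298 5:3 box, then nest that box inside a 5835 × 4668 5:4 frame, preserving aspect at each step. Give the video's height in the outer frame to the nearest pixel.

First fit — 1.85:1 into 3830×2298 spans the width: 3830.00 × 2070.27.
The 5:3 canvas is width-limited in 5835×4668, giving 5835.00 × 3501.00; scale factor 1.5235.
So the video's height is 2070.27 × 1.5235 ≈ 3154.05.

3154 px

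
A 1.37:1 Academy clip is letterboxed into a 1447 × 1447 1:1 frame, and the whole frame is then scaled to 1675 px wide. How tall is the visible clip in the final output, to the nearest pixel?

In the 1447×1447 frame the clip fills the width: height = 1447 / 1.370 ≈ 1056.20 px.
Resizing to 1675 px wide multiplies everything by 1.1576: 1056.20 → 1222.63 px.

1223 px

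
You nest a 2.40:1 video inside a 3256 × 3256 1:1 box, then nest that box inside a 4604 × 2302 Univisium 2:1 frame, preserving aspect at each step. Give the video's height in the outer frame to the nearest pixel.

2.40:1 in 3256×3256: fills the width, so the video is 3256.00 × 1356.67.
1:1 in 4604×2302: fills the height, so the intermediate becomes 2302.00 × 2302.00 — a scale of ×0.7070.
So the video's height is 1356.67 × 0.7070 ≈ 959.17.

959 px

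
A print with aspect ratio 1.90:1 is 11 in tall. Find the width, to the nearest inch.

Width = 11 × 1.900 = 20.90.

21 in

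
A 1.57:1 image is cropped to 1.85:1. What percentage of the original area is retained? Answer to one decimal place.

84.9%

Going from 1.57:1 to 1.85:1 means cutting height while keeping width.
(1.570)/(1.850) ≈ 0.849 of the area survives.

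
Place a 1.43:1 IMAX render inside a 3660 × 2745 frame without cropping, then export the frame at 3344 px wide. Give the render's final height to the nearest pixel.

2338 px

At 3660×2745 the render is width-limited, so height = 3660 / 1.430 ≈ 2559.44 px.
Resizing to 3344 px wide multiplies everything by 0.9137: 2559.44 → 2338.46 px.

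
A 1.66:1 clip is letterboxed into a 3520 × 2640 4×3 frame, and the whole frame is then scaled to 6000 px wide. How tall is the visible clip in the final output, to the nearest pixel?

Fitted into 3520×2640, the clip spans the width; its height is 3520 / 1.660 ≈ 2120.48 px.
Scaling 3520 → 6000 is ×1.7045, so the height becomes 2120.48 × 1.7045 ≈ 3614.46 px.

3614 px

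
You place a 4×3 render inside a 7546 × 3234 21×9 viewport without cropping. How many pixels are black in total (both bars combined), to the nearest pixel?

10458756 pixels

4×3 (1.333) < 21×9 (2.333), so the render fills the height.
Content width = 3234 × 4/3 ≈ 4312.0000 px.
7546 − 4312.0000 = 3234.0000 px of bars.
That's 3234.0000 × 3234 ≈ 10458756 black pixels.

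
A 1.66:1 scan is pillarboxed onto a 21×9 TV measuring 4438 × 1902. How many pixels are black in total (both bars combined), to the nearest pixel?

1.66:1 is narrower than 21×9, so it spans the full height.
The scan is 1902 × 1.660 ≈ 3157.3200 px wide.
Black = 4438 − 3157.3200 = 1280.6800 px.
Across the 1902-px span: 1280.6800 × 1902 ≈ 2435853 px.

2435853 pixels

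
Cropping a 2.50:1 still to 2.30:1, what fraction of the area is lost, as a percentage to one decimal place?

The height stays; only width is cut (since 2.30:1 is narrower than 2.50:1).
Area ratio = (2.300)/(2.500) = 92.00%; the remaining 8.00% is cropped out.

8.0%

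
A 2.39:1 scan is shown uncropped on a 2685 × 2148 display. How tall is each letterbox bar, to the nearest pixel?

Since 2.390 > 1.250, the scan is width-limited.
Content height = 2685 / 2.390 ≈ 1123.43 px.
2148 − 1123.43 = 1024.57 px of bars (512.28 each).

512 px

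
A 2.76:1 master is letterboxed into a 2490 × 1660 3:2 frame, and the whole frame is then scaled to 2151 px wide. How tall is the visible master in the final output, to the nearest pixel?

Fitted into 2490×1660, the master spans the width; its height is 2490 / 2.760 ≈ 902.17 px.
The frame scales by 2151/2490 = 0.8639; 902.17 × 0.8639 ≈ 779.35 px.

779 px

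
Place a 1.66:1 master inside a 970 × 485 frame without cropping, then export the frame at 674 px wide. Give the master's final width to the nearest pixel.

559 px

Fitted into 970×485, the master spans the height; its width is 485 × 1.660 ≈ 805.10 px.
Resizing to 674 px wide multiplies everything by 0.6948: 805.10 → 559.42 px.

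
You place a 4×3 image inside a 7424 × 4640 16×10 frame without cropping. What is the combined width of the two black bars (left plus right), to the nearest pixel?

1237 px

4×3 (1.333) < 16×10 (1.600), so the image fills the height.
Content width = 4640 × 4/3 ≈ 6186.67 px.
Black = 7424 − 6186.67 = 1237.33 px.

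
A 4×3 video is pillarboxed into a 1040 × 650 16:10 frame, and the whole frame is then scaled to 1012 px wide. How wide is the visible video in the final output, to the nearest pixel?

843 px

At 1040×650 the video is height-limited, so width = 650 × 4/3 ≈ 866.67 px.
The frame scales by 1012/1040 = 0.9731; 866.67 × 0.9731 ≈ 843.33 px.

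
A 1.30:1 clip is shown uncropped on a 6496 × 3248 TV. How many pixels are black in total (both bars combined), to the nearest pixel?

Since 1.300 < 2.000, the clip is height-limited.
The clip is 3248 × 1.300 ≈ 4222.4000 px wide.
Leftover width: 6496 − 4222.4000 = 2273.6000 px.
Across the 3248-px span: 2273.6000 × 3248 ≈ 7384653 px.

7384653 pixels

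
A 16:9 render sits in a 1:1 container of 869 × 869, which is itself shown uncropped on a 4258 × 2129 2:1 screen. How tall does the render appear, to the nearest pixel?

1198 px

First fit — 16:9 into 869×869 spans the width: 869.00 × 488.81.
1:1 in 4258×2129: fills the height, so the intermediate becomes 2129.00 × 2129.00 — a scale of ×2.4499.
Applying the same ×2.4499: 488.81 → 1197.56.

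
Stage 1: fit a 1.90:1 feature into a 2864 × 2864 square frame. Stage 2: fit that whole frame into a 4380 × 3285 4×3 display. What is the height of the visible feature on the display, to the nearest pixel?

1.90:1 in 2864×2864: fills the width, so the feature is 2864.00 × 1507.37.
square in 4380×3285: fills the height, so the intermediate becomes 3285.00 × 3285.00 — a scale of ×1.1470.
Applying the same ×1.1470: 1507.37 → 1728.95.

1729 px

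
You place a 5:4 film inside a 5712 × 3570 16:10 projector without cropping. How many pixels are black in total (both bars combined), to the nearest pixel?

4460715 pixels

5:4 is narrower than 16:10, so it spans the full height.
The film is 3570 × 5/4 ≈ 4462.5000 px wide.
Leftover width: 5712 − 4462.5000 = 1249.5000 px.
That's 1249.5000 × 3570 ≈ 4460715 black pixels.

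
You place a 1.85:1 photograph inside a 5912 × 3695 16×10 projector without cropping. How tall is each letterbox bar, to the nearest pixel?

Since 1.850 > 1.600, the photograph is width-limited.
That makes the image 3195.68 px tall (5912 / 1.850).
Leftover height: 3695 − 3195.68 = 499.32 px → 249.66 each side.

250 px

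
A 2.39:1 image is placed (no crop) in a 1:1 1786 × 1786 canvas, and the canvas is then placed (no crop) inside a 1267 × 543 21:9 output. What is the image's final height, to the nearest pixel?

227 px

First fit — 2.39:1 into 1786×1786 spans the width: 1786.00 × 747.28.
1:1 in 1267×543: fills the height, so the intermediate becomes 543.00 × 543.00 — a scale of ×0.3040.
The image scales with it: height 747.28 × 0.3040 ≈ 227.20.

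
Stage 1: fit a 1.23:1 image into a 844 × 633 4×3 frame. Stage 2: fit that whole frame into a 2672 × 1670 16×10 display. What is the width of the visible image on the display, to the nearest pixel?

First fit — 1.23:1 into 844×633 spans the height: 778.59 × 633.00.
Second fit — the 4×3 canvas into 2672×1670 spans the height: 2226.67 × 1670.00 (×2.6382 from 844×633).
Applying the same ×2.6382: 778.59 → 2054.10.

2054 px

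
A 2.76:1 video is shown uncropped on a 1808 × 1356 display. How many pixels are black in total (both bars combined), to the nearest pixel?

Since 2.760 > 1.333, the video is width-limited.
Content height = 1808 / 2.760 ≈ 655.0725 px.
Leftover height: 1356 − 655.0725 = 700.9275 px.
Across the 1808-px span: 700.9275 × 1808 ≈ 1267277 px.

1267277 pixels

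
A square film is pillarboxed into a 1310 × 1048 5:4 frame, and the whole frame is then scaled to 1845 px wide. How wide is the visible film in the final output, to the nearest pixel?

1476 px

Fitted into 1310×1048, the film spans the height; its width is 1048 × 1/1 ≈ 1048.00 px.
Scaling 1310 → 1845 is ×1.4084, so the width becomes 1048.00 × 1.4084 ≈ 1476.00 px.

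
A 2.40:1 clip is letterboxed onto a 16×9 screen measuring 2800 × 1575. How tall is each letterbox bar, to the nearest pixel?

2.40:1 (2.400) > 16×9 (1.778), so the clip fills the width.
Content height = 2800 / 2.400 ≈ 1166.67 px.
1575 − 1166.67 = 408.33 px of bars (204.17 each).

204 px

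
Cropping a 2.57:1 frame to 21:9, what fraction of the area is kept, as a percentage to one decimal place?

90.8%

The height stays; only width is cut (since 21:9 is narrower than 2.57:1).
Area ratio = (2.333)/(2.570) = 90.79% retained.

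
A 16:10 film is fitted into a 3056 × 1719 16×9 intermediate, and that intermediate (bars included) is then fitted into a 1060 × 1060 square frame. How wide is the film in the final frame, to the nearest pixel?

954 px

Inside the 3056×1719 canvas the film is height-limited at 2750.40 × 1719.00.
16×9 in 1060×1060: fills the width, so the intermediate becomes 1060.00 × 596.25 — a scale of ×0.3469.
The film scales with it: width 2750.40 × 0.3469 ≈ 954.00.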